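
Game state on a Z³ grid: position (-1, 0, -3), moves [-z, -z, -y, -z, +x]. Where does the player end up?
(0, -1, -6)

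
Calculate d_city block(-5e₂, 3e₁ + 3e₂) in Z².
11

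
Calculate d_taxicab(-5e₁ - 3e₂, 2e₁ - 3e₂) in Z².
7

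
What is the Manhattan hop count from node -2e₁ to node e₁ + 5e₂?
8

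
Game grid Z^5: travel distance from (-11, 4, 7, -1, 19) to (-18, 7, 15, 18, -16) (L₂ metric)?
41.328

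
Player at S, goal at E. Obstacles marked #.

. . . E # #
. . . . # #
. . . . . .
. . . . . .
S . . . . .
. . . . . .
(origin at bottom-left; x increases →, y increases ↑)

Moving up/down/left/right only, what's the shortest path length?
7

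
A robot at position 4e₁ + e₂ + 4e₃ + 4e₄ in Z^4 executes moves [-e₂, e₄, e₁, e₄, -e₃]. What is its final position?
(5, 0, 3, 6)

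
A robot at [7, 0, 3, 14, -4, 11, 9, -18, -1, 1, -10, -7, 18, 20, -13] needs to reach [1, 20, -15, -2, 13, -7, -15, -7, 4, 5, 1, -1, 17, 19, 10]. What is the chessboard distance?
24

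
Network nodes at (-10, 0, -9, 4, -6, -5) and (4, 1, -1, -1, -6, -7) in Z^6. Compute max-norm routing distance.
14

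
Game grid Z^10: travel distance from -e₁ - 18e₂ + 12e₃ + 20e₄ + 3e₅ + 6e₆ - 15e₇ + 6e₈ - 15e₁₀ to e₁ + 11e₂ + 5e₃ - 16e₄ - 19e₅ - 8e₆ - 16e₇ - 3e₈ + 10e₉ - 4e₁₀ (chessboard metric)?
36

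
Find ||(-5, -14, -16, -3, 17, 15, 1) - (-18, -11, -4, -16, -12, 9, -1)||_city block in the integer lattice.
78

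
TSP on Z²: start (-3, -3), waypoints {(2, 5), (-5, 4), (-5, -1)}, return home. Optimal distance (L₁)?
30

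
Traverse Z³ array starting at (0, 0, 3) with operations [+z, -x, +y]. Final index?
(-1, 1, 4)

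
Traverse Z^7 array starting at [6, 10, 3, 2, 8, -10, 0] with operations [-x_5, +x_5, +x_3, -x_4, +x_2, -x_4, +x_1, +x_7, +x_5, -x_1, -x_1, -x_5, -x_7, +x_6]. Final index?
(5, 11, 4, 0, 8, -9, 0)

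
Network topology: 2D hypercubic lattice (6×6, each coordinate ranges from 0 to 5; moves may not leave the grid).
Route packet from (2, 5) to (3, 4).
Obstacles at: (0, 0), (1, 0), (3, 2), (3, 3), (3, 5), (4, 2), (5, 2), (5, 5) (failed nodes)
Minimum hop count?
2
(one shortest path: (2, 5) → (2, 4) → (3, 4))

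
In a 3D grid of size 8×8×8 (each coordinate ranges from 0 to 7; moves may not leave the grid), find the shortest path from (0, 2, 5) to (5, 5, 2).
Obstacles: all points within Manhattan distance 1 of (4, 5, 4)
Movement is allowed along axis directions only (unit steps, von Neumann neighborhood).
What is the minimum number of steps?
11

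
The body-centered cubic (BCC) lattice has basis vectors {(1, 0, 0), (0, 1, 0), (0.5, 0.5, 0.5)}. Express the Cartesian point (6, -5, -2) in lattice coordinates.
8b₁ - 3b₂ - 4b₃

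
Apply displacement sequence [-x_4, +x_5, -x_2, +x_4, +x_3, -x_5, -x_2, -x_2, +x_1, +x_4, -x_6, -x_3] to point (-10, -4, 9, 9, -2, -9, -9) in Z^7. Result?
(-9, -7, 9, 10, -2, -10, -9)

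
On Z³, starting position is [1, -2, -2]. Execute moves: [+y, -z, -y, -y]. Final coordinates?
(1, -3, -3)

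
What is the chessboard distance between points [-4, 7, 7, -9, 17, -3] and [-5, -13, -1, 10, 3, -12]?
20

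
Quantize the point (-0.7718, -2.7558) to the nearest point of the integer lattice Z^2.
(-1, -3)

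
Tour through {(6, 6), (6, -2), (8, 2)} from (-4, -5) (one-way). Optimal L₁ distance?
25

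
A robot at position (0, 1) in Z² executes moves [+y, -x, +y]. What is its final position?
(-1, 3)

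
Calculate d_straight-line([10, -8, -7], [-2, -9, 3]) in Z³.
15.6525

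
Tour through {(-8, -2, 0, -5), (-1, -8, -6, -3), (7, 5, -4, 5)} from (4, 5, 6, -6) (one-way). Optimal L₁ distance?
76
(one optimal route: (4, 5, 6, -6) → (7, 5, -4, 5) → (-1, -8, -6, -3) → (-8, -2, 0, -5))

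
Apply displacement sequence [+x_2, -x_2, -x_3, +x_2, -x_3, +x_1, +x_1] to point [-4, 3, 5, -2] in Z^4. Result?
(-2, 4, 3, -2)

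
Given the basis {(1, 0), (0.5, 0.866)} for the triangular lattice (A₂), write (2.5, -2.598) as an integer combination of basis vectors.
4b₁ - 3b₂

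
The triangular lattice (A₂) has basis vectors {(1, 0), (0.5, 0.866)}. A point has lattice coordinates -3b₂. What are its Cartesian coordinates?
(-1.5, -2.598)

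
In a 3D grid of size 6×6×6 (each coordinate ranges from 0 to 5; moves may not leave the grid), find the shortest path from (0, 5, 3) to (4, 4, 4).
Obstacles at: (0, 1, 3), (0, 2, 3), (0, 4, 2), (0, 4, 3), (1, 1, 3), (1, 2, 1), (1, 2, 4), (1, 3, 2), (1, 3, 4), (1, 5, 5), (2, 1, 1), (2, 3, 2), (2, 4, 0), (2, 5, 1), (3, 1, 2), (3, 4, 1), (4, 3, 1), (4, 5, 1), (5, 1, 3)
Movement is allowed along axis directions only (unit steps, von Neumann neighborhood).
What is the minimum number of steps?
6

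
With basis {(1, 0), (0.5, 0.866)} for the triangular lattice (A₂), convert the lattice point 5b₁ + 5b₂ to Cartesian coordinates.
(7.5, 4.33)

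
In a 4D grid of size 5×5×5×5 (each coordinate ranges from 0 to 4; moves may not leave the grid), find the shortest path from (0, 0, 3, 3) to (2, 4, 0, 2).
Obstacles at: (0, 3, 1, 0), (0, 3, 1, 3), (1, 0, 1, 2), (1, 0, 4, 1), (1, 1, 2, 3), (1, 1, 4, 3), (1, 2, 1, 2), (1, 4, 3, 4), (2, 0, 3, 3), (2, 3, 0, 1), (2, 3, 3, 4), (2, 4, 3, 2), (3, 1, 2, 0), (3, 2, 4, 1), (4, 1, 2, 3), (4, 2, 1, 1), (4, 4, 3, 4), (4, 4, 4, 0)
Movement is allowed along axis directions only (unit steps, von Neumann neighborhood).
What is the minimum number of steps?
10
(one shortest path: (0, 0, 3, 3) → (1, 0, 3, 3) → (1, 1, 3, 3) → (2, 1, 3, 3) → (2, 2, 3, 3) → (2, 3, 3, 3) → (2, 4, 3, 3) → (2, 4, 2, 3) → (2, 4, 1, 3) → (2, 4, 0, 3) → (2, 4, 0, 2))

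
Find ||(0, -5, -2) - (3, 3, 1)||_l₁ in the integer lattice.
14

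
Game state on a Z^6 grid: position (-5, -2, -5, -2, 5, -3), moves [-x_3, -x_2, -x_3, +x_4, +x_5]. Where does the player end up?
(-5, -3, -7, -1, 6, -3)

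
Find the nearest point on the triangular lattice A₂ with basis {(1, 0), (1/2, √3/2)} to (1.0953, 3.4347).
(1, 3.464)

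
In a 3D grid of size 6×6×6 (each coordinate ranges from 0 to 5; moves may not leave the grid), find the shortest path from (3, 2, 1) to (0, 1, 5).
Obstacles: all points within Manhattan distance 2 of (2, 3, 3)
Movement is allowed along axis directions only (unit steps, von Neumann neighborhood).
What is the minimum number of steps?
8
(one shortest path: (3, 2, 1) → (2, 2, 1) → (1, 2, 1) → (0, 2, 1) → (0, 1, 1) → (0, 1, 2) → (0, 1, 3) → (0, 1, 4) → (0, 1, 5))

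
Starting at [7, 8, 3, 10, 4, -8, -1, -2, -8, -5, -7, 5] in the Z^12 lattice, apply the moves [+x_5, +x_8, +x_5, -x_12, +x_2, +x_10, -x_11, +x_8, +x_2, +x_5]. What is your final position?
(7, 10, 3, 10, 7, -8, -1, 0, -8, -4, -8, 4)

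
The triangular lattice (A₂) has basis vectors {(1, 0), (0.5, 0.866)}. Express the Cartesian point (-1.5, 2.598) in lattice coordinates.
-3b₁ + 3b₂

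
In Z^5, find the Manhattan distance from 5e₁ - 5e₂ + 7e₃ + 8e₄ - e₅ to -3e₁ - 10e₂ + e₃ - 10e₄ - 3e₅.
39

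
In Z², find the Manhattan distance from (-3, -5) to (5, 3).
16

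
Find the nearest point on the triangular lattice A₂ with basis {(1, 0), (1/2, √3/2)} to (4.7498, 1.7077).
(5, 1.732)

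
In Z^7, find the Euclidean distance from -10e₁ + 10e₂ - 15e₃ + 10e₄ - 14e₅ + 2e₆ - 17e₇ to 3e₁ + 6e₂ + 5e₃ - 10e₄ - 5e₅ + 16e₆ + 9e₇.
44.0227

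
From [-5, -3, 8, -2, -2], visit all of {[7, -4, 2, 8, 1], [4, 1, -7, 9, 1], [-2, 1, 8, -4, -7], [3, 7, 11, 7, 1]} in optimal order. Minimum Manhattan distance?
90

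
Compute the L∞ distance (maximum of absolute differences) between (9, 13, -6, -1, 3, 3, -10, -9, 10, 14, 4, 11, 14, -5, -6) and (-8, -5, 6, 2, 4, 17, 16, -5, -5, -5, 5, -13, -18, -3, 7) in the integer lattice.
32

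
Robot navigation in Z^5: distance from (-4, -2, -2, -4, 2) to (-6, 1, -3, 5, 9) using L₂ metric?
12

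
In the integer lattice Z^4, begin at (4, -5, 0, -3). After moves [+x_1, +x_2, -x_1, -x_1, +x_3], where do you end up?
(3, -4, 1, -3)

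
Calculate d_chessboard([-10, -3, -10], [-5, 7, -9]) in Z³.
10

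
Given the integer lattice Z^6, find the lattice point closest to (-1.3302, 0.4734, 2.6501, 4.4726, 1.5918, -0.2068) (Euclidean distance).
(-1, 0, 3, 4, 2, 0)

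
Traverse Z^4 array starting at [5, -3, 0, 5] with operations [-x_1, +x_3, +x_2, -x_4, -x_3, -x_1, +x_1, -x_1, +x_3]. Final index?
(3, -2, 1, 4)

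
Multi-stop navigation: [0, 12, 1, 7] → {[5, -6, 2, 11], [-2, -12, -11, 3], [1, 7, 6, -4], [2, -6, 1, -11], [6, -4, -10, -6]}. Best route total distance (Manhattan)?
130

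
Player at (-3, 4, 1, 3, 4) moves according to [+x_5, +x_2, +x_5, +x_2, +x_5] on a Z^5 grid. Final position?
(-3, 6, 1, 3, 7)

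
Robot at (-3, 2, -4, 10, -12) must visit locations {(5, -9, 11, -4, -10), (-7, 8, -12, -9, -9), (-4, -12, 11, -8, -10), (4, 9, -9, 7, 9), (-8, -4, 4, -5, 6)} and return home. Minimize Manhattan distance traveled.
242
(one optimal route: (-3, 2, -4, 10, -12) → (-7, 8, -12, -9, -9) → (-4, -12, 11, -8, -10) → (5, -9, 11, -4, -10) → (-8, -4, 4, -5, 6) → (4, 9, -9, 7, 9) → (-3, 2, -4, 10, -12))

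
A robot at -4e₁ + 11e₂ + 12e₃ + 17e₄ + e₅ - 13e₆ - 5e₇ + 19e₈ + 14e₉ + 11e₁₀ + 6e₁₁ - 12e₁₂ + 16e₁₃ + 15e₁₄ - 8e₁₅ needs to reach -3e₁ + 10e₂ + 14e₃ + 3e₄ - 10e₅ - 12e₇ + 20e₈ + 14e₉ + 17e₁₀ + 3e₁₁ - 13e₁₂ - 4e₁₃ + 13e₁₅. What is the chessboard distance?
21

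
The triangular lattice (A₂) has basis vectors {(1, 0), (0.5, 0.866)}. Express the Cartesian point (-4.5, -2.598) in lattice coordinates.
-3b₁ - 3b₂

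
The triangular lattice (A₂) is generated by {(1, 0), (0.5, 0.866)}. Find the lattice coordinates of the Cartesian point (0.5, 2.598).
-b₁ + 3b₂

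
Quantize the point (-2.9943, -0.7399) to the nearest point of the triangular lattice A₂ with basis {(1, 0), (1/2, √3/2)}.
(-2.5, -0.866)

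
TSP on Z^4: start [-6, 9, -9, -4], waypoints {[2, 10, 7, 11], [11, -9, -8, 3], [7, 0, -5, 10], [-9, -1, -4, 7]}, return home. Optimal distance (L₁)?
156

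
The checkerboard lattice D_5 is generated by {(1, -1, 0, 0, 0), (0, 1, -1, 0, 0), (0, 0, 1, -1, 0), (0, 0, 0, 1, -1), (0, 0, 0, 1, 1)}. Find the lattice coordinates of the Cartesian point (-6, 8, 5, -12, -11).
-6b₁ + 2b₂ + 7b₃ + 3b₄ - 8b₅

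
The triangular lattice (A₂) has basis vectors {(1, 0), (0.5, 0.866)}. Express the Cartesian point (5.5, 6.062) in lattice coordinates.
2b₁ + 7b₂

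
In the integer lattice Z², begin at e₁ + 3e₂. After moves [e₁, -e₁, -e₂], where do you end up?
(1, 2)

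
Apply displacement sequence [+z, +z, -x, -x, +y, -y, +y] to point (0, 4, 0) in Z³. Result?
(-2, 5, 2)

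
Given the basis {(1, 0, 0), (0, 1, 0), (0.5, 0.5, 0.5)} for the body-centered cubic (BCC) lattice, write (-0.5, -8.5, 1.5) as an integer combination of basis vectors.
-2b₁ - 10b₂ + 3b₃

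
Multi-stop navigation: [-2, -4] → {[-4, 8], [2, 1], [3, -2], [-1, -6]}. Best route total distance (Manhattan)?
28
(one optimal route: (-2, -4) → (-1, -6) → (3, -2) → (2, 1) → (-4, 8))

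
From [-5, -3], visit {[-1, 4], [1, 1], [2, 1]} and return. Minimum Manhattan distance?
28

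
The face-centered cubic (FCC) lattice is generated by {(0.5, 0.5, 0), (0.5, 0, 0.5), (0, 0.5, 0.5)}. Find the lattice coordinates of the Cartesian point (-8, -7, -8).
-7b₁ - 9b₂ - 7b₃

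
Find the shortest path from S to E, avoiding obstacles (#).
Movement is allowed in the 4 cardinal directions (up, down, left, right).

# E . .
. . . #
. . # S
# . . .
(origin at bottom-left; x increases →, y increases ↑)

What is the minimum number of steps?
6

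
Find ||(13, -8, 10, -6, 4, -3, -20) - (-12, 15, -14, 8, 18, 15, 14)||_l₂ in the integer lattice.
60.0167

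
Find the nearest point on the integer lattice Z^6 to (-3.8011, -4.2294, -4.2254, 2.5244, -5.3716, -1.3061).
(-4, -4, -4, 3, -5, -1)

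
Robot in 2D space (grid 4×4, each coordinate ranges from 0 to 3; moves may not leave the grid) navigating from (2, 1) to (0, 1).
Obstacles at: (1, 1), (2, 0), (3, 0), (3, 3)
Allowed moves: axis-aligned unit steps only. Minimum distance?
4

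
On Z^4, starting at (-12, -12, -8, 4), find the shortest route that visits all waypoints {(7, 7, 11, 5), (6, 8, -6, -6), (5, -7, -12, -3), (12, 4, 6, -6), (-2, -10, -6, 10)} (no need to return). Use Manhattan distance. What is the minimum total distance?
120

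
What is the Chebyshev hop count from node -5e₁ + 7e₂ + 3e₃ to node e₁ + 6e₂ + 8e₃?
6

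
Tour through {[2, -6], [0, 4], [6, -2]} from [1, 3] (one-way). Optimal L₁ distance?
22
(one optimal route: (1, 3) → (0, 4) → (2, -6) → (6, -2))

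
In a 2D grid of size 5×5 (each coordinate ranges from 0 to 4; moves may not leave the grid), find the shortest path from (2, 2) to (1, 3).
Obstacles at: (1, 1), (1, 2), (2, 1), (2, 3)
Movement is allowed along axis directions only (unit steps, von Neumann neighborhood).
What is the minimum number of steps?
6
(one shortest path: (2, 2) → (3, 2) → (3, 3) → (3, 4) → (2, 4) → (1, 4) → (1, 3))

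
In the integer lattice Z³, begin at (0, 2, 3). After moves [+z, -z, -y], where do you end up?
(0, 1, 3)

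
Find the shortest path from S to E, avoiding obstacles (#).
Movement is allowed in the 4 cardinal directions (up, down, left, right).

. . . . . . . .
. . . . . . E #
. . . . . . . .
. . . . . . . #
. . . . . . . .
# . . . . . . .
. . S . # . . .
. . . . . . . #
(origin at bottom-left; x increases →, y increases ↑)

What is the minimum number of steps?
9
(one shortest path: (2, 1) → (3, 1) → (3, 2) → (4, 2) → (5, 2) → (6, 2) → (6, 3) → (6, 4) → (6, 5) → (6, 6))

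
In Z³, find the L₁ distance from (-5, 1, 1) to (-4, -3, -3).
9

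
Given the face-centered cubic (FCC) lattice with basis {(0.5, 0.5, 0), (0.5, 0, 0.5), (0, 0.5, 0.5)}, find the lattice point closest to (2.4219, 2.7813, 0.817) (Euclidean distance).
(2.5, 2.5, 1)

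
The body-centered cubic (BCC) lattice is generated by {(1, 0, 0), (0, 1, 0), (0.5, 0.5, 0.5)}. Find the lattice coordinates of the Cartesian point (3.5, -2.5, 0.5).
3b₁ - 3b₂ + b₃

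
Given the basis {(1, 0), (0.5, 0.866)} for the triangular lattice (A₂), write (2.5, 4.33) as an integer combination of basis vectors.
5b₂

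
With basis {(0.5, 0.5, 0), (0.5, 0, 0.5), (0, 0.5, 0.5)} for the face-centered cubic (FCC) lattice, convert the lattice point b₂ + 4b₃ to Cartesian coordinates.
(0.5, 2, 2.5)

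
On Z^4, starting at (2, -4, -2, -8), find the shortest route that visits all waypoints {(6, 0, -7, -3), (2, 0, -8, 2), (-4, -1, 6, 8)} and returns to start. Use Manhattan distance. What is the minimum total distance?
88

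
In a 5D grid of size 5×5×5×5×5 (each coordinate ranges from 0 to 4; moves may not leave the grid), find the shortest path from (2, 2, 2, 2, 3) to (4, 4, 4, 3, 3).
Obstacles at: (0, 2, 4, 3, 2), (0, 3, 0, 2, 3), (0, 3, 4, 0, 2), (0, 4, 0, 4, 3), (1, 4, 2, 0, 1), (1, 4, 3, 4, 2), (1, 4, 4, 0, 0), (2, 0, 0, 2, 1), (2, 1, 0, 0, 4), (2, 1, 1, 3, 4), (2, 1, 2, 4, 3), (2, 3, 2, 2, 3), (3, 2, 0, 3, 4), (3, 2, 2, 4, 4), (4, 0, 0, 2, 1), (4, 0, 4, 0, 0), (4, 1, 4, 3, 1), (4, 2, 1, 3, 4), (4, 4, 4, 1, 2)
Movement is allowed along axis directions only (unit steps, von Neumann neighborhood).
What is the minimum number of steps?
7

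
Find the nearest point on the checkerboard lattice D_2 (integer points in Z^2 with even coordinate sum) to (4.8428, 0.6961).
(5, 1)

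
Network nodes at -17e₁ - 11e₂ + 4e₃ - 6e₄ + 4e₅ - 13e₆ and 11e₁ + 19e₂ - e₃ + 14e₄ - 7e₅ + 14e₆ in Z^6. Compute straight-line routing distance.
54.3967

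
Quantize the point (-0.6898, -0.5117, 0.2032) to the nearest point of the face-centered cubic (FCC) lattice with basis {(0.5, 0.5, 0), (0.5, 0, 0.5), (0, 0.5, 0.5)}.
(-0.5, -0.5, 0)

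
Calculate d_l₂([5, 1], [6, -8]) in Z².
9.05539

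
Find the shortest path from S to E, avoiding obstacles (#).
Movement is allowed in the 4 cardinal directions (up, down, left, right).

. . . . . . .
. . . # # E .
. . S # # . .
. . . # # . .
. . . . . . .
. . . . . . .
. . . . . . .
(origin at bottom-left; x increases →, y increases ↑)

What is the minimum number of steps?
6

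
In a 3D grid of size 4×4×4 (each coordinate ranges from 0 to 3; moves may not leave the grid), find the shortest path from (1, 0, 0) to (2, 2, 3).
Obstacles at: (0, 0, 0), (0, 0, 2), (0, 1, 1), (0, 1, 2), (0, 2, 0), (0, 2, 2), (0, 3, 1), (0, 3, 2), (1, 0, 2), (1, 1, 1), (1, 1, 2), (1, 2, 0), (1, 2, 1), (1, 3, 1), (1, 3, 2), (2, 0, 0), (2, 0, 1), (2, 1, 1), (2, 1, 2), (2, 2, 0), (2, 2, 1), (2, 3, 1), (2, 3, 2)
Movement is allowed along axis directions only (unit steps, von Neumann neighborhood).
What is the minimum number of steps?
8
(one shortest path: (1, 0, 0) → (1, 1, 0) → (2, 1, 0) → (3, 1, 0) → (3, 2, 0) → (3, 2, 1) → (3, 2, 2) → (2, 2, 2) → (2, 2, 3))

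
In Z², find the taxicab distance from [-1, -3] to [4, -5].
7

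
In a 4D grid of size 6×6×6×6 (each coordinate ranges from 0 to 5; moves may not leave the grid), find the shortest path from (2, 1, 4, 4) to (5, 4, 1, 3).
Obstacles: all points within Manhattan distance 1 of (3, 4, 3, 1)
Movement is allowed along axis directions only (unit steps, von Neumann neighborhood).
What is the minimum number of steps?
10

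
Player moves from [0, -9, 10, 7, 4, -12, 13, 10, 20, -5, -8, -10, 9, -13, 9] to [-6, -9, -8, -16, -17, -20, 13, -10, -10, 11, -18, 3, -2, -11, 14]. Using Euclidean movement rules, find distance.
58.0431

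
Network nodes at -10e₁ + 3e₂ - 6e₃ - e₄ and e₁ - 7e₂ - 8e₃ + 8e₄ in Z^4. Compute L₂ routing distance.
17.4929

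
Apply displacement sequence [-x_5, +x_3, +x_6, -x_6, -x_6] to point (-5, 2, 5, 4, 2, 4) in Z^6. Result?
(-5, 2, 6, 4, 1, 3)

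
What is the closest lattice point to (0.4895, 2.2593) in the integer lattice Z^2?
(0, 2)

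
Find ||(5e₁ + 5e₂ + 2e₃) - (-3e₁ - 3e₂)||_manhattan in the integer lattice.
18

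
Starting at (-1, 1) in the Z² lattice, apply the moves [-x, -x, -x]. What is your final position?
(-4, 1)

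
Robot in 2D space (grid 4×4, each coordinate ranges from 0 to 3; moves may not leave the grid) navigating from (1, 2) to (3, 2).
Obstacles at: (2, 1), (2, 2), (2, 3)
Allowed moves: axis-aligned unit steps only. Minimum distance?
6
(one shortest path: (1, 2) → (1, 1) → (1, 0) → (2, 0) → (3, 0) → (3, 1) → (3, 2))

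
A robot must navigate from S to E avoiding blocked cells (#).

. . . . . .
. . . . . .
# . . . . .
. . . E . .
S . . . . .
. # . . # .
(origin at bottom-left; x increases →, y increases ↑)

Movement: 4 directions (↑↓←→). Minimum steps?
4
(one shortest path: (0, 1) → (1, 1) → (2, 1) → (3, 1) → (3, 2))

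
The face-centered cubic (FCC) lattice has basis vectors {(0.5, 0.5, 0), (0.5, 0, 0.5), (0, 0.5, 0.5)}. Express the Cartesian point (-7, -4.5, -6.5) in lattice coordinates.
-5b₁ - 9b₂ - 4b₃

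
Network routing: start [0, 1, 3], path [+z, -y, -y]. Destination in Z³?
(0, -1, 4)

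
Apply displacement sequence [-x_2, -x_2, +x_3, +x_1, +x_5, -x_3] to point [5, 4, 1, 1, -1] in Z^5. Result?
(6, 2, 1, 1, 0)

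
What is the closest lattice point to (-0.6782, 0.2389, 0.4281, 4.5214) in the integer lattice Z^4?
(-1, 0, 0, 5)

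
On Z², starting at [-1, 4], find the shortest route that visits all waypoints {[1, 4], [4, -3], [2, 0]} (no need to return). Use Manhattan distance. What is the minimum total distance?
12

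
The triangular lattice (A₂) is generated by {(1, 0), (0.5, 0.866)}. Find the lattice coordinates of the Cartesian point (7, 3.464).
5b₁ + 4b₂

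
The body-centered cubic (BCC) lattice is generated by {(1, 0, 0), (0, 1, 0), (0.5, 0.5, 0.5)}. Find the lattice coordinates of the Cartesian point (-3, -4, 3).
-6b₁ - 7b₂ + 6b₃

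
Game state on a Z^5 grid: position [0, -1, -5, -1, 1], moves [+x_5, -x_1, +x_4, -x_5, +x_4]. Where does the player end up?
(-1, -1, -5, 1, 1)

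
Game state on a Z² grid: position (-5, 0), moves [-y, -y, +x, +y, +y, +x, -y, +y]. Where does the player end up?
(-3, 0)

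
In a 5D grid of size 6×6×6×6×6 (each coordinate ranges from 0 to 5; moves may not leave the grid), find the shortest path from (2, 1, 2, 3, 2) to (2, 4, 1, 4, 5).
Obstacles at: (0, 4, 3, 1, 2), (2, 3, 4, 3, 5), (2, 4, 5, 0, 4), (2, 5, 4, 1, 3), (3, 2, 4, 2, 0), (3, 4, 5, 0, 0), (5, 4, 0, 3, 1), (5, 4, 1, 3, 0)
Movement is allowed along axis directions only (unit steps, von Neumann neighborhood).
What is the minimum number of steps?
8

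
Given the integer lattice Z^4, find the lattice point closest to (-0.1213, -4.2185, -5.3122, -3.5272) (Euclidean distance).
(0, -4, -5, -4)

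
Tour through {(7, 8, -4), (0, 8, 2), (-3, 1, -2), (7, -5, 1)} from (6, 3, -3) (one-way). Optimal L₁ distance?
53
(one optimal route: (6, 3, -3) → (7, 8, -4) → (0, 8, 2) → (-3, 1, -2) → (7, -5, 1))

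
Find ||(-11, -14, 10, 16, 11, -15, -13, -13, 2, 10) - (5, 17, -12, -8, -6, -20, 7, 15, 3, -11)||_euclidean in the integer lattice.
64.9384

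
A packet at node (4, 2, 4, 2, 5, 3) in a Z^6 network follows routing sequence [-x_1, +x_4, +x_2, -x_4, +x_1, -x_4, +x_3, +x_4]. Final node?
(4, 3, 5, 2, 5, 3)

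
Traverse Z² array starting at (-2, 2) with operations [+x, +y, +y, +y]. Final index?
(-1, 5)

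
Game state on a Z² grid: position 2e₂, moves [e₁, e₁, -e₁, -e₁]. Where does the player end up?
(0, 2)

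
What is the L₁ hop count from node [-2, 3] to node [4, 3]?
6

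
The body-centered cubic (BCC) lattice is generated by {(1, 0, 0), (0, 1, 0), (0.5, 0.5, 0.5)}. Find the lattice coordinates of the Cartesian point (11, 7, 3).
8b₁ + 4b₂ + 6b₃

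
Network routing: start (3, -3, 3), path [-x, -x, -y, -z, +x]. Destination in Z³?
(2, -4, 2)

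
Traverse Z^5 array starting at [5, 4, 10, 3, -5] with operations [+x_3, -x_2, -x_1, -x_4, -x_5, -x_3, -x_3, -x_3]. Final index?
(4, 3, 8, 2, -6)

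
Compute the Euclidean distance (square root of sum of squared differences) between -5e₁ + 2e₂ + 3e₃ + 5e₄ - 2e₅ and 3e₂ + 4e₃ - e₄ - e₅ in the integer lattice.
8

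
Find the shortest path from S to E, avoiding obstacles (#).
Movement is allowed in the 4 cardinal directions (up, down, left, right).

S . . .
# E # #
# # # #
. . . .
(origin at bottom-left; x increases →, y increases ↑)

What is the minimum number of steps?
2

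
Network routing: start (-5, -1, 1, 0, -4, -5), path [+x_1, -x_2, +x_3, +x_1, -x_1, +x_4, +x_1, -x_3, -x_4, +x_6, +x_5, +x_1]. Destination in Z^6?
(-2, -2, 1, 0, -3, -4)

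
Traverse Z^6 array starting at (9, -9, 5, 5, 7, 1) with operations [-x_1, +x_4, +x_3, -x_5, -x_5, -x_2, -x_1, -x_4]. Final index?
(7, -10, 6, 5, 5, 1)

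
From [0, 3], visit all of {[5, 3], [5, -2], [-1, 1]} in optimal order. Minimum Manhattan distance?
16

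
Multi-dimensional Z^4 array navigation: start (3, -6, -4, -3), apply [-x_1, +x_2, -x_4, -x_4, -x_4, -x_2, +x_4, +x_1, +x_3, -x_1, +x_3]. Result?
(2, -6, -2, -5)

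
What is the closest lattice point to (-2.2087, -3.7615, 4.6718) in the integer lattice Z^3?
(-2, -4, 5)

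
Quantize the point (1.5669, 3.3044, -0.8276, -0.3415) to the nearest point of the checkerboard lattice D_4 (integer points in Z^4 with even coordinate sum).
(2, 3, -1, 0)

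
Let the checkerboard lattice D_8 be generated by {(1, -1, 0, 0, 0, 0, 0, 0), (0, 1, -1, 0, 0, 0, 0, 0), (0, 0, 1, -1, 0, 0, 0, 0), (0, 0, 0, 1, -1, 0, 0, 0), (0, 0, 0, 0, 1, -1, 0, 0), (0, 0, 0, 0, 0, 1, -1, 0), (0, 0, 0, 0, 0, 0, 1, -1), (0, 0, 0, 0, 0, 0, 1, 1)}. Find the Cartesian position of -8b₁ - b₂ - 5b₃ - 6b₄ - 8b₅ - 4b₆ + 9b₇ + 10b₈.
(-8, 7, -4, -1, -2, 4, 23, 1)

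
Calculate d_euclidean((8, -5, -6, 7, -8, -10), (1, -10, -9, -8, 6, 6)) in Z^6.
27.5681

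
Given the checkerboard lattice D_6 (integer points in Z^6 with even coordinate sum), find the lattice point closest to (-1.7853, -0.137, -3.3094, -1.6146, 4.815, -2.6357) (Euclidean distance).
(-2, 0, -3, -1, 5, -3)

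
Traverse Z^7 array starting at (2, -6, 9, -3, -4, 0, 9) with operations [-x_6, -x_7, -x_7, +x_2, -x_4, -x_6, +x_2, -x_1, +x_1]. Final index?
(2, -4, 9, -4, -4, -2, 7)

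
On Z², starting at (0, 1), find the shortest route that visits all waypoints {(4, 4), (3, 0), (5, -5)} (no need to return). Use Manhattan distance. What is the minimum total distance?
19
(one optimal route: (0, 1) → (4, 4) → (3, 0) → (5, -5))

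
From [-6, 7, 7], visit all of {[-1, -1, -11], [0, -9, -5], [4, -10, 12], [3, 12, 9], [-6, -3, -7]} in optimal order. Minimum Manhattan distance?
89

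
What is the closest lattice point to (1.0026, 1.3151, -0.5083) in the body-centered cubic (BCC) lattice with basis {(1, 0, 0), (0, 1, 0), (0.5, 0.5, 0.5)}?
(1.5, 1.5, -0.5)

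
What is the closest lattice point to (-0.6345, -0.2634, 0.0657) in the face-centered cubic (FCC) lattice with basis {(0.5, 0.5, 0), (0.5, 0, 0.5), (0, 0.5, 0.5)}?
(-0.5, -0.5, 0)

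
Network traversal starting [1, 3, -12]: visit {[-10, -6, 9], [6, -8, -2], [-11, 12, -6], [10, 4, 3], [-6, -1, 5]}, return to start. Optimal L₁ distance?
144
(one optimal route: (1, 3, -12) → (6, -8, -2) → (10, 4, 3) → (-6, -1, 5) → (-10, -6, 9) → (-11, 12, -6) → (1, 3, -12))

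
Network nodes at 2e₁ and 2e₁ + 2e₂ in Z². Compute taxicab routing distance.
2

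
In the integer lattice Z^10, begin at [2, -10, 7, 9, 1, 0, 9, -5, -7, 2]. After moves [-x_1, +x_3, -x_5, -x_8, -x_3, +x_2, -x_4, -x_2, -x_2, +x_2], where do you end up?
(1, -10, 7, 8, 0, 0, 9, -6, -7, 2)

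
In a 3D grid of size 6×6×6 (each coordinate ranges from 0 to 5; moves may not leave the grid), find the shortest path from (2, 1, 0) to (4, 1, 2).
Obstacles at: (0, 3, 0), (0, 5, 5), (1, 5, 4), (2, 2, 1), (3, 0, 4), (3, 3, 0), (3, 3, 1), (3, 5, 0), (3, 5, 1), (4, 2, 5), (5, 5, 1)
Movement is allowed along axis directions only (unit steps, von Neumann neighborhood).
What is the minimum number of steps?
4
(one shortest path: (2, 1, 0) → (3, 1, 0) → (4, 1, 0) → (4, 1, 1) → (4, 1, 2))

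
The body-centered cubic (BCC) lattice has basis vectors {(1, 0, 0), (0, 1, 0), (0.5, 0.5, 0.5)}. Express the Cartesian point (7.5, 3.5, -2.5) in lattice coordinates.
10b₁ + 6b₂ - 5b₃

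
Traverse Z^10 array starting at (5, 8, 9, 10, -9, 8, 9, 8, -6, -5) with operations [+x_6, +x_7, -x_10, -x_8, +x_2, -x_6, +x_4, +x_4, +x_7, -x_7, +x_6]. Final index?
(5, 9, 9, 12, -9, 9, 10, 7, -6, -6)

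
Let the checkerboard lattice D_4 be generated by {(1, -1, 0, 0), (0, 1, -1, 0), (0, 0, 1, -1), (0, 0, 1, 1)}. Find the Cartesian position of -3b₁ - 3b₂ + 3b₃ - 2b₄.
(-3, 0, 4, -5)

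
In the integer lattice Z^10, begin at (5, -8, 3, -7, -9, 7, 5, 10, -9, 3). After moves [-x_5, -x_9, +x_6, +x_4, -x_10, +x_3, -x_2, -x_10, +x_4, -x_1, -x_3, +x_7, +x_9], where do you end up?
(4, -9, 3, -5, -10, 8, 6, 10, -9, 1)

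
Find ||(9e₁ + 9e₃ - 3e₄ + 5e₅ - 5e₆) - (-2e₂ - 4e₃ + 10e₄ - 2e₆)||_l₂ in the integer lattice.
21.3776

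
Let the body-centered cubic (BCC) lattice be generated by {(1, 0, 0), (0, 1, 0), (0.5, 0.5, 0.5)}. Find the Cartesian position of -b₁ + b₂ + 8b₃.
(3, 5, 4)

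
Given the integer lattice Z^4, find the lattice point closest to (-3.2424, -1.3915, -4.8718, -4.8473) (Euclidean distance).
(-3, -1, -5, -5)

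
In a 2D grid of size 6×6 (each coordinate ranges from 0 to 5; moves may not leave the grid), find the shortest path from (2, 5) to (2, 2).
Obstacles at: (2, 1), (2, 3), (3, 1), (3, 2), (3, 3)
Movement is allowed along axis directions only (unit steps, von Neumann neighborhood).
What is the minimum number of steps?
5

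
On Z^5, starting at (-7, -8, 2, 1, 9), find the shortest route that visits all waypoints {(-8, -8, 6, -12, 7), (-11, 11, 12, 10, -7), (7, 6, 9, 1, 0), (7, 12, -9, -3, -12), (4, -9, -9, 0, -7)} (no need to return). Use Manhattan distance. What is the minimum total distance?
188
(one optimal route: (-7, -8, 2, 1, 9) → (-8, -8, 6, -12, 7) → (4, -9, -9, 0, -7) → (7, 12, -9, -3, -12) → (7, 6, 9, 1, 0) → (-11, 11, 12, 10, -7))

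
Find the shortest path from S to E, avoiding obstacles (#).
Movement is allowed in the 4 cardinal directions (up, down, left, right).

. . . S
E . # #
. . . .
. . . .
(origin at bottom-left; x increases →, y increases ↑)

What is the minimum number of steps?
4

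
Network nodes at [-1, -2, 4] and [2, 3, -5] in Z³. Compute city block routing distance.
17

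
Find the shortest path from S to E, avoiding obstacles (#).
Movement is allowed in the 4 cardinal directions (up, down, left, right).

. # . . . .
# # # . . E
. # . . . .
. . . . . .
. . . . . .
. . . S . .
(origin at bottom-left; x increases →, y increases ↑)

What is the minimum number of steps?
6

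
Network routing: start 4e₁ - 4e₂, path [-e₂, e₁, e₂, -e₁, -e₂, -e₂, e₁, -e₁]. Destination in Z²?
(4, -6)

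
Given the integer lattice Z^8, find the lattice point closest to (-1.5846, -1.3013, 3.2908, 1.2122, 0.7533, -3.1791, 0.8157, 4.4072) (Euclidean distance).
(-2, -1, 3, 1, 1, -3, 1, 4)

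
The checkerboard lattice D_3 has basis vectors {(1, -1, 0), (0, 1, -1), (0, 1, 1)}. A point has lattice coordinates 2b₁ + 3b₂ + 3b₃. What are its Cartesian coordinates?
(2, 4, 0)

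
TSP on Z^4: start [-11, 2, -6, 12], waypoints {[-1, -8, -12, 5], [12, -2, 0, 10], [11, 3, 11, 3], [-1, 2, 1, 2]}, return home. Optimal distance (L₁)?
142
(one optimal route: (-11, 2, -6, 12) → (-1, -8, -12, 5) → (-1, 2, 1, 2) → (11, 3, 11, 3) → (12, -2, 0, 10) → (-11, 2, -6, 12))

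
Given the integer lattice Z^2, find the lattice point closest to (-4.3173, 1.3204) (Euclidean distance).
(-4, 1)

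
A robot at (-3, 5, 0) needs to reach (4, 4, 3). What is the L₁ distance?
11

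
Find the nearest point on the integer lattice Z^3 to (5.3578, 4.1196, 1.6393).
(5, 4, 2)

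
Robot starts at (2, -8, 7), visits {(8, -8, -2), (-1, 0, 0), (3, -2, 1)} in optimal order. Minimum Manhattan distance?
36
(one optimal route: (2, -8, 7) → (8, -8, -2) → (3, -2, 1) → (-1, 0, 0))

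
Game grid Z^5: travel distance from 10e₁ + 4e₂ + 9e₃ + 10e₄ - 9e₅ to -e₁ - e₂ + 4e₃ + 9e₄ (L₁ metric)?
31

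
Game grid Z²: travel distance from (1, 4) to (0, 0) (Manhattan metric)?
5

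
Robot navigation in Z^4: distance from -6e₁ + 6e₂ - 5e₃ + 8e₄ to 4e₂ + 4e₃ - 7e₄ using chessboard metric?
15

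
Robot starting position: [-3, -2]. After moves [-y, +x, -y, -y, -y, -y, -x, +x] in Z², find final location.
(-2, -7)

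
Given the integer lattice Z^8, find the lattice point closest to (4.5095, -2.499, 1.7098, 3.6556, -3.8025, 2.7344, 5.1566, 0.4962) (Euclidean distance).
(5, -2, 2, 4, -4, 3, 5, 0)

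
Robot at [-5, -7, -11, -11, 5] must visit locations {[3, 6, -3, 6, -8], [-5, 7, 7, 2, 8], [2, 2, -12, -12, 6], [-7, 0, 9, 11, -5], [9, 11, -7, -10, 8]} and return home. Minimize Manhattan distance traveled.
208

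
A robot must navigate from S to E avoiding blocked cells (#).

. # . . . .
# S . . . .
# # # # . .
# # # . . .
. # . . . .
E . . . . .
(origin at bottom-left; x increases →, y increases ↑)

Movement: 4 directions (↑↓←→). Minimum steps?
11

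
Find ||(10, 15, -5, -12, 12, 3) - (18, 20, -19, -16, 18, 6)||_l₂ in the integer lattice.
18.6011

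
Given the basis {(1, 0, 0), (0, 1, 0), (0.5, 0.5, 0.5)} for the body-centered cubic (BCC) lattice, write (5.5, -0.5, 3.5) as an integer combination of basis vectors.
2b₁ - 4b₂ + 7b₃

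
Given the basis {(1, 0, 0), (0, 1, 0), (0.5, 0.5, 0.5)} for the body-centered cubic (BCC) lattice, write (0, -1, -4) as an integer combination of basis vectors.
4b₁ + 3b₂ - 8b₃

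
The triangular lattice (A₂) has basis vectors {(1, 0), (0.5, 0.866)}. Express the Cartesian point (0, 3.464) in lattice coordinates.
-2b₁ + 4b₂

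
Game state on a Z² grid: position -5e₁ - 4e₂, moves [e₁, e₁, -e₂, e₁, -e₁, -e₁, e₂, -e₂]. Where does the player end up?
(-4, -5)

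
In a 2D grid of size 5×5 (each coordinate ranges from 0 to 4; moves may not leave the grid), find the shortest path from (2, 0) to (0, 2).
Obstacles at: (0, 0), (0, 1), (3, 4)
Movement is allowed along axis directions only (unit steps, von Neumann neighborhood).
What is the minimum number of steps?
4
(one shortest path: (2, 0) → (1, 0) → (1, 1) → (1, 2) → (0, 2))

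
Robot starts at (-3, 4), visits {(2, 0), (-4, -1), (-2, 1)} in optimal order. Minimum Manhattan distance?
15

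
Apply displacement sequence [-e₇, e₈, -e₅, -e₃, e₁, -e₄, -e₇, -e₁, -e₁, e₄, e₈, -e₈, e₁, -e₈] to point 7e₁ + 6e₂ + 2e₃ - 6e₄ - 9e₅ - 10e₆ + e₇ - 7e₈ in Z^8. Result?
(7, 6, 1, -6, -10, -10, -1, -7)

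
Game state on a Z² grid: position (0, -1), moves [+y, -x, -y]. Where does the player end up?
(-1, -1)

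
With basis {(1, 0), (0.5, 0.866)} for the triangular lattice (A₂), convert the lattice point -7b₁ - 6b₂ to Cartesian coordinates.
(-10, -5.196)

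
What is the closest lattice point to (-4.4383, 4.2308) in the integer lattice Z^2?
(-4, 4)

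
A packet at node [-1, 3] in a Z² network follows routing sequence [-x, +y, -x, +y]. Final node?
(-3, 5)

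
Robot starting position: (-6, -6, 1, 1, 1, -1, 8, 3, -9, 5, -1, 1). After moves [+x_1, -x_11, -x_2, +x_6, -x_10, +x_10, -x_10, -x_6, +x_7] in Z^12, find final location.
(-5, -7, 1, 1, 1, -1, 9, 3, -9, 4, -2, 1)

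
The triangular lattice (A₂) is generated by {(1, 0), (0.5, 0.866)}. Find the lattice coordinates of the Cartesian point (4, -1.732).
5b₁ - 2b₂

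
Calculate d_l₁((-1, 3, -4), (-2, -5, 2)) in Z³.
15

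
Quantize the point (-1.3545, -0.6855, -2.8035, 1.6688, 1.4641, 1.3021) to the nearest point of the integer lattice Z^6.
(-1, -1, -3, 2, 1, 1)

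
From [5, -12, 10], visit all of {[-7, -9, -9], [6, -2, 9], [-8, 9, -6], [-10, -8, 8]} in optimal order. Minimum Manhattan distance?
78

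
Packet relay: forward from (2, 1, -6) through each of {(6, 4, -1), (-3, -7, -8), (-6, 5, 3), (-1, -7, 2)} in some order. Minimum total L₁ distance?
59
(one optimal route: (2, 1, -6) → (6, 4, -1) → (-6, 5, 3) → (-1, -7, 2) → (-3, -7, -8))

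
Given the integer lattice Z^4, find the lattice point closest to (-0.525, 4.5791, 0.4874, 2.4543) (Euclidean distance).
(-1, 5, 0, 2)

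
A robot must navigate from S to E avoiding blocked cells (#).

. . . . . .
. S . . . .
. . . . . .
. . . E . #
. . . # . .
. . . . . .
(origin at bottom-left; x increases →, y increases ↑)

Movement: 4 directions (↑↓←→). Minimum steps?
4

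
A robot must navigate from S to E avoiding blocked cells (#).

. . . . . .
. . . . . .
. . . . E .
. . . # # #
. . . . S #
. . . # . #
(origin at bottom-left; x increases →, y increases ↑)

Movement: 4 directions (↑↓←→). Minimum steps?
6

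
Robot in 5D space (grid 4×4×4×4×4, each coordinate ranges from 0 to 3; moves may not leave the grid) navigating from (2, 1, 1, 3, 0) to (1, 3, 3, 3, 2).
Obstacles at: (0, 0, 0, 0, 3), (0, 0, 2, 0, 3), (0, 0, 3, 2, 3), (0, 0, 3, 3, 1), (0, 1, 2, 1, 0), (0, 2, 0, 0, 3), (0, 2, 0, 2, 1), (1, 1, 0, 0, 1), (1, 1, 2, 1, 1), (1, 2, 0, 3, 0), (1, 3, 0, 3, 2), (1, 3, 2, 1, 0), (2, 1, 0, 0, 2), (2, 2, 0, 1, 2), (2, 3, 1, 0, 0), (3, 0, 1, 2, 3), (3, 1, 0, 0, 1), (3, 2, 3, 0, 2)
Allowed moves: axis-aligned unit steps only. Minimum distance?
7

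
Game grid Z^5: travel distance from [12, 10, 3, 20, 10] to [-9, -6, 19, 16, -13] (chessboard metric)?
23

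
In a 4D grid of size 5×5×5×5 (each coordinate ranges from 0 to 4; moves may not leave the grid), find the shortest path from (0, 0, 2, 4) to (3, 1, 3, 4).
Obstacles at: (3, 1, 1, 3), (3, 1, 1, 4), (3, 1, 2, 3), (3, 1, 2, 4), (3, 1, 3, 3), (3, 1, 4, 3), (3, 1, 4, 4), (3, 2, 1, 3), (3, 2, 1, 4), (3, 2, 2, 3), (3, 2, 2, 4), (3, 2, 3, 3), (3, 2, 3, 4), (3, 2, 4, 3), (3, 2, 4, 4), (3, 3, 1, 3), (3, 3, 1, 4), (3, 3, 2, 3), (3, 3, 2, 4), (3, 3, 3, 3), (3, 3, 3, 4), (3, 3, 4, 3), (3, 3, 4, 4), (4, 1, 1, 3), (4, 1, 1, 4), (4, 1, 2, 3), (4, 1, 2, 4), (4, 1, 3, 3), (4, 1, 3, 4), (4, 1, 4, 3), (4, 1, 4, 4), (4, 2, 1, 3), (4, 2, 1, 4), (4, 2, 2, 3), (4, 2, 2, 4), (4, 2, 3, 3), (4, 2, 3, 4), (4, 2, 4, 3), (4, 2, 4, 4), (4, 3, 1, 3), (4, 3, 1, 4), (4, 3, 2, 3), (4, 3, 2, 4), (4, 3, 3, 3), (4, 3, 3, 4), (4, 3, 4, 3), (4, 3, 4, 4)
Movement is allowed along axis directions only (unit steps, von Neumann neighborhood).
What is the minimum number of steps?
5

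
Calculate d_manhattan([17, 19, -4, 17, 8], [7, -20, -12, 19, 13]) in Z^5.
64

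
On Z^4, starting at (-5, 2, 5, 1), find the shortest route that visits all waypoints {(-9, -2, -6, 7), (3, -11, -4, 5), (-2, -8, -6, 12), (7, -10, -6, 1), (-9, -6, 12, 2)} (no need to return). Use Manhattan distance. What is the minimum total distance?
93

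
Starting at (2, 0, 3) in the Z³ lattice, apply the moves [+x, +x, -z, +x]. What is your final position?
(5, 0, 2)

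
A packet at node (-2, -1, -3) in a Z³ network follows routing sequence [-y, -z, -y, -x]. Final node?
(-3, -3, -4)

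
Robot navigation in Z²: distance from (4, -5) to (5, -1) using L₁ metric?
5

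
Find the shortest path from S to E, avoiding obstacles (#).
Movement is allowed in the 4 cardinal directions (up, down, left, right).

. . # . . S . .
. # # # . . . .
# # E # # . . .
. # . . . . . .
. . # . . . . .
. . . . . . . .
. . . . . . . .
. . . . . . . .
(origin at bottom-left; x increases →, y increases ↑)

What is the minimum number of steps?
7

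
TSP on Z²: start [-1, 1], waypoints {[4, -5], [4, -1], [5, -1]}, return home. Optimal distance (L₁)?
24
(one optimal route: (-1, 1) → (4, -5) → (4, -1) → (5, -1) → (-1, 1))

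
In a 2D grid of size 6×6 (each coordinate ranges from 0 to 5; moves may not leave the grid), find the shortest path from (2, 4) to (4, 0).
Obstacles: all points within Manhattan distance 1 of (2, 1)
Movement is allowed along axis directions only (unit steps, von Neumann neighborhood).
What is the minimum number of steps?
6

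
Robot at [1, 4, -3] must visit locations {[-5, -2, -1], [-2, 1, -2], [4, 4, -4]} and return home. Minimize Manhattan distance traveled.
36
(one optimal route: (1, 4, -3) → (-5, -2, -1) → (-2, 1, -2) → (4, 4, -4) → (1, 4, -3))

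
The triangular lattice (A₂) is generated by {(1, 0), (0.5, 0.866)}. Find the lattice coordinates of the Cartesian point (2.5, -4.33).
5b₁ - 5b₂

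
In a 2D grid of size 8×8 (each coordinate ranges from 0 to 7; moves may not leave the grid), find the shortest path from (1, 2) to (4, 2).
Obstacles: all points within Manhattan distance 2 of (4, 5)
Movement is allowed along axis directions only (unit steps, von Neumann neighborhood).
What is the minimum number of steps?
3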